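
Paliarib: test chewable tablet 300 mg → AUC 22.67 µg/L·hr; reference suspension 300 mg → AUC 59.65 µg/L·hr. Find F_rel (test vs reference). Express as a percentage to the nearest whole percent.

F_rel = (AUC_test/D_test) / (AUC_ref/D_ref)
      = (22.67/300) / (59.65/300)
      = 0.0755667 / 0.198833 = 0.3801 = 38.01%

F_rel = 38%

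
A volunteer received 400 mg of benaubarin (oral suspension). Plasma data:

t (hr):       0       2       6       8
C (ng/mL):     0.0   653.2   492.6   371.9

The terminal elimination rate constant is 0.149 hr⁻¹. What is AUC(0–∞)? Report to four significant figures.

Trapezoidal AUC_0→8:
  [0→2]: (0.0+653.2)/2 × 2 = 653.2
  [2→6]: (653.2+492.6)/2 × 4 = 2291.6
  [6→8]: (492.6+371.9)/2 × 2 = 864.5
  Sum = 3809.3 ng/mL·hr
Extrapolated tail: C_last / k_e = 371.9 / 0.149 = 2495.973
AUC_0→∞ = 3809.3 + 2495.973 = 6305.273 ng/mL·hr

AUC = 6305 ng/mL·hr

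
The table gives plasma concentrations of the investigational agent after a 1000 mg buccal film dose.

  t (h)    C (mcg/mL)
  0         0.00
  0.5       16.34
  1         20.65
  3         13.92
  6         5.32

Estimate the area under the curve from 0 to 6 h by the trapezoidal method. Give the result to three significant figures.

Trapezoidal AUC_0→6:
  [0→0.5]: (0.00+16.34)/2 × 0.5 = 4.085
  [0.5→1]: (16.34+20.65)/2 × 0.5 = 9.2475
  [1→3]: (20.65+13.92)/2 × 2 = 34.57
  [3→6]: (13.92+5.32)/2 × 3 = 28.86
  Sum = 76.7625 mcg/mL·h

AUC = 76.8 mcg/mL·h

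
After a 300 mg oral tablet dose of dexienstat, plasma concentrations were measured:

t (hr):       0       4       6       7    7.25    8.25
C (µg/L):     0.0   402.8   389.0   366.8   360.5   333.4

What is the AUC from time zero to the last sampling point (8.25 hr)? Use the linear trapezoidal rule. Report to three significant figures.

Trapezoidal AUC_0→8.25:
  [0→4]: (0.0+402.8)/2 × 4 = 805.6
  [4→6]: (402.8+389.0)/2 × 2 = 791.8
  [6→7]: (389.0+366.8)/2 × 1 = 377.9
  [7→7.25]: (366.8+360.5)/2 × 0.25 = 90.9125
  [7.25→8.25]: (360.5+333.4)/2 × 1 = 346.95
  Sum = 2413.1625 µg/L·hr

AUC = 2410 µg/L·hr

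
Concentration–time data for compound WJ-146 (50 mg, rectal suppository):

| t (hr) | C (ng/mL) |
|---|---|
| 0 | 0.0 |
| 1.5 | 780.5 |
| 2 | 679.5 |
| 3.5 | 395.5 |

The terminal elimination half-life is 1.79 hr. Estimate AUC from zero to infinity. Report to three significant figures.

Trapezoidal AUC_0→3.5:
  [0→1.5]: (0.0+780.5)/2 × 1.5 = 585.375
  [1.5→2]: (780.5+679.5)/2 × 0.5 = 365.0
  [2→3.5]: (679.5+395.5)/2 × 1.5 = 806.25
  Sum = 1756.625 ng/mL·hr
k_e = ln2 / t½ = 0.693147 / 1.79 = 0.3872 hr^-1
Extrapolated tail: C_last / k_e = 395.5 / 0.3872 = 1021.436
AUC_0→∞ = 1756.625 + 1021.436 = 2778.061 ng/mL·hr

AUC = 2780 ng/mL·hr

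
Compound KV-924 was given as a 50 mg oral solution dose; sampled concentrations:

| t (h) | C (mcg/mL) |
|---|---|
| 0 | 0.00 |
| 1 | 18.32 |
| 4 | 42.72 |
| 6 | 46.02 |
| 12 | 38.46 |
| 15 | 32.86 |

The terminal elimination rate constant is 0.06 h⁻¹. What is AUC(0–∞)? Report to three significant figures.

AUC = 1100 mcg/mL·h

Trapezoidal AUC_0→15:
  [0→1]: (0.00+18.32)/2 × 1 = 9.16
  [1→4]: (18.32+42.72)/2 × 3 = 91.56
  [4→6]: (42.72+46.02)/2 × 2 = 88.74
  [6→12]: (46.02+38.46)/2 × 6 = 253.44
  [12→15]: (38.46+32.86)/2 × 3 = 106.98
  Sum = 549.88 mcg/mL·h
Extrapolated tail: C_last / k_e = 32.86 / 0.06 = 547.667
AUC_0→∞ = 549.88 + 547.667 = 1097.547 mcg/mL·h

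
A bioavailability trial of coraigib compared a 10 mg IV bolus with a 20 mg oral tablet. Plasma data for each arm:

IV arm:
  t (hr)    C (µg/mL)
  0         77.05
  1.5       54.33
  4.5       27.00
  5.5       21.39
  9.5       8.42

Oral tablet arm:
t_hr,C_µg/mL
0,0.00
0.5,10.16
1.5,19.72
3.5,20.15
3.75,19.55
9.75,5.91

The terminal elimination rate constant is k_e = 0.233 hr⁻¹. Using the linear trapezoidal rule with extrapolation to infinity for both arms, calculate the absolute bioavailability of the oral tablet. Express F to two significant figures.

F = 0.24

Trapezoidal AUC_0→9.5 (IV):
  [0→1.5]: (77.05+54.33)/2 × 1.5 = 98.535
  [1.5→4.5]: (54.33+27.00)/2 × 3 = 121.995
  [4.5→5.5]: (27.00+21.39)/2 × 1 = 24.195
  [5.5→9.5]: (21.39+8.42)/2 × 4 = 59.62
  Sum = 304.345 µg/mL·hr
IV tail: 8.42/0.233 = 36.137; AUC_iv,0→∞ = 304.345 + 36.137 = 340.482 µg/mL·hr
Trapezoidal AUC_0→9.75 (oral tablet):
  [0→0.5]: (0.00+10.16)/2 × 0.5 = 2.54
  [0.5→1.5]: (10.16+19.72)/2 × 1 = 14.94
  [1.5→3.5]: (19.72+20.15)/2 × 2 = 39.87
  [3.5→3.75]: (20.15+19.55)/2 × 0.25 = 4.9625
  [3.75→9.75]: (19.55+5.91)/2 × 6 = 76.38
  Sum = 138.6925 µg/mL·hr
oral tablet tail: 5.91/0.233 = 25.365; AUC_ev,0→∞ = 138.6925 + 25.365 = 164.0575 µg/mL·hr
F = (AUC_ev/D_ev)/(AUC_iv/D_iv) = (164.0575/20)/(340.482/10) = 8.202875/34.0482 = 0.2409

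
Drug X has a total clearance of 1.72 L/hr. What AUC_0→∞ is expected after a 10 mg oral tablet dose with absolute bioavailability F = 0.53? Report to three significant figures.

AUC_0→∞ = F × Dose / CL
        = 0.53 × 10 / 1.72 = 3.0814 mg/L·hr

AUC = 3.08 mg/L·hr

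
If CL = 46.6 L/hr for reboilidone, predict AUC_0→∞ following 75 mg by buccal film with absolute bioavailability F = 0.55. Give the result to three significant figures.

AUC = 0.885 mg/L·hr

AUC_0→∞ = F × Dose / CL
        = 0.55 × 75 / 46.6 = 0.885193 mg/L·hr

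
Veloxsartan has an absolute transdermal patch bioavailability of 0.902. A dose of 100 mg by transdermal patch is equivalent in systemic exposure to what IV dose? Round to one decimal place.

D_iv = 90.2 mg

Systemic exposure from an extravascular dose = F × D_ev, so the equivalent IV dose is F × D_ev.
D_iv = F × D_ev = 0.902 × 100 = 90.2 mg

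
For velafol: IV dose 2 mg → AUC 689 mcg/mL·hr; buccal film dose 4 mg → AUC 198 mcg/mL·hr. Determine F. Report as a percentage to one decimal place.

F = (AUC_ev / D_ev) / (AUC_iv / D_iv)
  = (198/4) / (689/2)
  = 49.5 / 344.5 = 0.1437
  = 14.37%

F = 14.4%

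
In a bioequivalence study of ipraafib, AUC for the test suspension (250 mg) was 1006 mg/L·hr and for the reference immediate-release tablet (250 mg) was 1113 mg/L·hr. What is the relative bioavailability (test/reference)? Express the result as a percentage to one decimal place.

F_rel = (AUC_test/D_test) / (AUC_ref/D_ref)
      = (1006/250) / (1113/250)
      = 4.024 / 4.452 = 0.9039 = 90.39%

F_rel = 90.4%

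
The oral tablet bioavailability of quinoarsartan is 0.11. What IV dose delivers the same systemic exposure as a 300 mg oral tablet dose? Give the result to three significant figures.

D_iv = 33.0 mg

Systemic exposure from an extravascular dose = F × D_ev, so the equivalent IV dose is F × D_ev.
D_iv = F × D_ev = 0.11 × 300 = 33 mg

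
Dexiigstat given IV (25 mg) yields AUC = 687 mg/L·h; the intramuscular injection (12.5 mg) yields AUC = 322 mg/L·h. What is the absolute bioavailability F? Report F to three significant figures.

F = (AUC_ev / D_ev) / (AUC_iv / D_iv)
  = (322/12.5) / (687/25)
  = 25.76 / 27.48 = 0.9374

F = 0.937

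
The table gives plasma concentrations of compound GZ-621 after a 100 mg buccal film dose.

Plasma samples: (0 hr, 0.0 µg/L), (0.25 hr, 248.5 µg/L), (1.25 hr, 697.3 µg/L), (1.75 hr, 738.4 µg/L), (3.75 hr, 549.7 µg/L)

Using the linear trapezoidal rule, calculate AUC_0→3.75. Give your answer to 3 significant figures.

Trapezoidal AUC_0→3.75:
  [0→0.25]: (0.0+248.5)/2 × 0.25 = 31.0625
  [0.25→1.25]: (248.5+697.3)/2 × 1 = 472.9
  [1.25→1.75]: (697.3+738.4)/2 × 0.5 = 358.925
  [1.75→3.75]: (738.4+549.7)/2 × 2 = 1288.1
  Sum = 2150.9875 µg/L·hr

AUC = 2150 µg/L·hr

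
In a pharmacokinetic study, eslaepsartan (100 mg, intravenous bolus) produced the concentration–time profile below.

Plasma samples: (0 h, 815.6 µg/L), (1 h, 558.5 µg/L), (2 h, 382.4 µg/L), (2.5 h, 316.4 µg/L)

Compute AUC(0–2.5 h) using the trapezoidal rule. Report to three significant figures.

Trapezoidal AUC_0→2.5:
  [0→1]: (815.6+558.5)/2 × 1 = 687.05
  [1→2]: (558.5+382.4)/2 × 1 = 470.45
  [2→2.5]: (382.4+316.4)/2 × 0.5 = 174.7
  Sum = 1332.2 µg/L·h

AUC = 1330 µg/L·h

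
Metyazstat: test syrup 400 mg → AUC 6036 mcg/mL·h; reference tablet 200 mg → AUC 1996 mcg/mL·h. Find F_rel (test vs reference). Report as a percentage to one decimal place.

F_rel = (AUC_test/D_test) / (AUC_ref/D_ref)
      = (6036/400) / (1996/200)
      = 15.09 / 9.98 = 1.5120 = 151.20%

F_rel = 151.2%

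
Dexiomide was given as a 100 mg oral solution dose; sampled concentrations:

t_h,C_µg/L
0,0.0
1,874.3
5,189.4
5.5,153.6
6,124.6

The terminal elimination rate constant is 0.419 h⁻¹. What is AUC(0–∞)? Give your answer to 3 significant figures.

AUC = 3020 µg/L·h

Trapezoidal AUC_0→6:
  [0→1]: (0.0+874.3)/2 × 1 = 437.15
  [1→5]: (874.3+189.4)/2 × 4 = 2127.4
  [5→5.5]: (189.4+153.6)/2 × 0.5 = 85.75
  [5.5→6]: (153.6+124.6)/2 × 0.5 = 69.55
  Sum = 2719.85 µg/L·h
Extrapolated tail: C_last / k_e = 124.6 / 0.419 = 297.375
AUC_0→∞ = 2719.85 + 297.375 = 3017.225 µg/L·h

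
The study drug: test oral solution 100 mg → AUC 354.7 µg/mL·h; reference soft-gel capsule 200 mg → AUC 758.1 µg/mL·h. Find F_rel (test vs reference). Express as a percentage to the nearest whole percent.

F_rel = 94%

F_rel = (AUC_test/D_test) / (AUC_ref/D_ref)
      = (354.7/100) / (758.1/200)
      = 3.547 / 3.7905 = 0.9358 = 93.58%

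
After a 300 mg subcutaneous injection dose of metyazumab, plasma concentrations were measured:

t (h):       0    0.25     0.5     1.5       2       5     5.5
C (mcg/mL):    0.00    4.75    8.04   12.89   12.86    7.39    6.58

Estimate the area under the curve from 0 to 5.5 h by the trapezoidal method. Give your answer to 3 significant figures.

Trapezoidal AUC_0→5.5:
  [0→0.25]: (0.00+4.75)/2 × 0.25 = 0.59375
  [0.25→0.5]: (4.75+8.04)/2 × 0.25 = 1.59875
  [0.5→1.5]: (8.04+12.89)/2 × 1 = 10.465
  [1.5→2]: (12.89+12.86)/2 × 0.5 = 6.4375
  [2→5]: (12.86+7.39)/2 × 3 = 30.375
  [5→5.5]: (7.39+6.58)/2 × 0.5 = 3.4925
  Sum = 52.9625 mcg/mL·h

AUC = 53.0 mcg/mL·h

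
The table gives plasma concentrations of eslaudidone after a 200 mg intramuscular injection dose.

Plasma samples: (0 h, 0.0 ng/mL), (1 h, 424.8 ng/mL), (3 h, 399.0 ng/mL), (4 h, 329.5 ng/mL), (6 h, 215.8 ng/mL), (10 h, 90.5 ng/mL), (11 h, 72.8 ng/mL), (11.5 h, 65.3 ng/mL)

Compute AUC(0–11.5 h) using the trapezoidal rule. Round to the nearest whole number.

AUC = 2675 ng/mL·h

Trapezoidal AUC_0→11.5:
  [0→1]: (0.0+424.8)/2 × 1 = 212.4
  [1→3]: (424.8+399.0)/2 × 2 = 823.8
  [3→4]: (399.0+329.5)/2 × 1 = 364.25
  [4→6]: (329.5+215.8)/2 × 2 = 545.3
  [6→10]: (215.8+90.5)/2 × 4 = 612.6
  [10→11]: (90.5+72.8)/2 × 1 = 81.65
  [11→11.5]: (72.8+65.3)/2 × 0.5 = 34.525
  Sum = 2674.525 ng/mL·h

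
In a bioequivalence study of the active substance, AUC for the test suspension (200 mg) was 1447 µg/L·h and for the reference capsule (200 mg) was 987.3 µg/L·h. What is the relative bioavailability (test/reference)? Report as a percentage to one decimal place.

F_rel = 146.6%

F_rel = (AUC_test/D_test) / (AUC_ref/D_ref)
      = (1447/200) / (987.3/200)
      = 7.235 / 4.9365 = 1.4656 = 146.56%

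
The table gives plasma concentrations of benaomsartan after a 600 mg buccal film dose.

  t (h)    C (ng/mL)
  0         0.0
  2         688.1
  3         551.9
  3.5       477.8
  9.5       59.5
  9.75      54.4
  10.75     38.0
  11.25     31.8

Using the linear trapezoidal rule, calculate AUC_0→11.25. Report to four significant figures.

Trapezoidal AUC_0→11.25:
  [0→2]: (0.0+688.1)/2 × 2 = 688.1
  [2→3]: (688.1+551.9)/2 × 1 = 620.0
  [3→3.5]: (551.9+477.8)/2 × 0.5 = 257.425
  [3.5→9.5]: (477.8+59.5)/2 × 6 = 1611.9
  [9.5→9.75]: (59.5+54.4)/2 × 0.25 = 14.2375
  [9.75→10.75]: (54.4+38.0)/2 × 1 = 46.2
  [10.75→11.25]: (38.0+31.8)/2 × 0.5 = 17.45
  Sum = 3255.3125 ng/mL·h

AUC = 3255 ng/mL·h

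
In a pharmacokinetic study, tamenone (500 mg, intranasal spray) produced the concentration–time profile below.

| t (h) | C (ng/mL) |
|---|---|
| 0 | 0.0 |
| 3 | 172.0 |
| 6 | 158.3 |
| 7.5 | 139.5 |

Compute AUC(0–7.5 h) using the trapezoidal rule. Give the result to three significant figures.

AUC = 977 ng/mL·h

Trapezoidal AUC_0→7.5:
  [0→3]: (0.0+172.0)/2 × 3 = 258.0
  [3→6]: (172.0+158.3)/2 × 3 = 495.45
  [6→7.5]: (158.3+139.5)/2 × 1.5 = 223.35
  Sum = 976.8 ng/mL·h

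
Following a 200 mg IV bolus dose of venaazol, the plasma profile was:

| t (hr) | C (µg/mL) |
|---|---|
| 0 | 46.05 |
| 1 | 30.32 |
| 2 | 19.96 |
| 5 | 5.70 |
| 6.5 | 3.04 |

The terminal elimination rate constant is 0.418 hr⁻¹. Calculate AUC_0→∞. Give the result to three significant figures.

Trapezoidal AUC_0→6.5:
  [0→1]: (46.05+30.32)/2 × 1 = 38.185
  [1→2]: (30.32+19.96)/2 × 1 = 25.14
  [2→5]: (19.96+5.70)/2 × 3 = 38.49
  [5→6.5]: (5.70+3.04)/2 × 1.5 = 6.555
  Sum = 108.37 µg/mL·hr
Extrapolated tail: C_last / k_e = 3.04 / 0.418 = 7.273
AUC_0→∞ = 108.37 + 7.273 = 115.643 µg/mL·hr

AUC = 116 µg/mL·hr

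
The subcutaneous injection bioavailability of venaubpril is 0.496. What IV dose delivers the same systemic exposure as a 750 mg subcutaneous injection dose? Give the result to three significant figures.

Systemic exposure from an extravascular dose = F × D_ev, so the equivalent IV dose is F × D_ev.
D_iv = F × D_ev = 0.496 × 750 = 372 mg

D_iv = 372 mg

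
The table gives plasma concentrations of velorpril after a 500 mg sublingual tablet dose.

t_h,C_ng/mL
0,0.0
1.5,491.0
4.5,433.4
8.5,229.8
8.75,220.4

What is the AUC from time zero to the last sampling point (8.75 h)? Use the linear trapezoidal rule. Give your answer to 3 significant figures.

AUC = 3140 ng/mL·h

Trapezoidal AUC_0→8.75:
  [0→1.5]: (0.0+491.0)/2 × 1.5 = 368.25
  [1.5→4.5]: (491.0+433.4)/2 × 3 = 1386.6
  [4.5→8.5]: (433.4+229.8)/2 × 4 = 1326.4
  [8.5→8.75]: (229.8+220.4)/2 × 0.25 = 56.275
  Sum = 3137.525 ng/mL·h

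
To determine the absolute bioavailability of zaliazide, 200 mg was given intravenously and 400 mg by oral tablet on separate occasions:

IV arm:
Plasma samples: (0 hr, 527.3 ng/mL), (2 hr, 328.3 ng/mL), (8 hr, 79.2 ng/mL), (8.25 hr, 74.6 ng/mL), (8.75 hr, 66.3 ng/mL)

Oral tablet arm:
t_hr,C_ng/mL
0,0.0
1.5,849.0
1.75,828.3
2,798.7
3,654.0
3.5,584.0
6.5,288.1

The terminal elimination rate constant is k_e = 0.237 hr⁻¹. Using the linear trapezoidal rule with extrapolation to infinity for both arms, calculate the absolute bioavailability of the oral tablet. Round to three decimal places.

F = 0.955

Trapezoidal AUC_0→8.75 (IV):
  [0→2]: (527.3+328.3)/2 × 2 = 855.6
  [2→8]: (328.3+79.2)/2 × 6 = 1222.5
  [8→8.25]: (79.2+74.6)/2 × 0.25 = 19.225
  [8.25→8.75]: (74.6+66.3)/2 × 0.5 = 35.225
  Sum = 2132.55 ng/mL·hr
IV tail: 66.3/0.237 = 279.747; AUC_iv,0→∞ = 2132.55 + 279.747 = 2412.297 ng/mL·hr
Trapezoidal AUC_0→6.5 (oral tablet):
  [0→1.5]: (0.0+849.0)/2 × 1.5 = 636.75
  [1.5→1.75]: (849.0+828.3)/2 × 0.25 = 209.6625
  [1.75→2]: (828.3+798.7)/2 × 0.25 = 203.375
  [2→3]: (798.7+654.0)/2 × 1 = 726.35
  [3→3.5]: (654.0+584.0)/2 × 0.5 = 309.5
  [3.5→6.5]: (584.0+288.1)/2 × 3 = 1308.15
  Sum = 3393.7875 ng/mL·hr
oral tablet tail: 288.1/0.237 = 1215.612; AUC_ev,0→∞ = 3393.7875 + 1215.612 = 4609.3995 ng/mL·hr
F = (AUC_ev/D_ev)/(AUC_iv/D_iv) = (4609.3995/400)/(2412.297/200) = 11.5235/12.061485 = 0.9554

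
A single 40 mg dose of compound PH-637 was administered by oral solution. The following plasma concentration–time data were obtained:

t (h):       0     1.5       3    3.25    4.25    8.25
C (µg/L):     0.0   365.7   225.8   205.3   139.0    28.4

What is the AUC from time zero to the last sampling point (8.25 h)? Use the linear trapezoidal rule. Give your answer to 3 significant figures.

Trapezoidal AUC_0→8.25:
  [0→1.5]: (0.0+365.7)/2 × 1.5 = 274.275
  [1.5→3]: (365.7+225.8)/2 × 1.5 = 443.625
  [3→3.25]: (225.8+205.3)/2 × 0.25 = 53.8875
  [3.25→4.25]: (205.3+139.0)/2 × 1 = 172.15
  [4.25→8.25]: (139.0+28.4)/2 × 4 = 334.8
  Sum = 1278.7375 µg/L·h

AUC = 1280 µg/L·h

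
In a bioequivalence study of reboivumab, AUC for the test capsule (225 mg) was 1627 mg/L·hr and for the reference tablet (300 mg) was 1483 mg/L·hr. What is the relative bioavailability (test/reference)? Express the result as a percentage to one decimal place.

F_rel = (AUC_test/D_test) / (AUC_ref/D_ref)
      = (1627/225) / (1483/300)
      = 7.23111 / 4.94333 = 1.4628 = 146.28%

F_rel = 146.3%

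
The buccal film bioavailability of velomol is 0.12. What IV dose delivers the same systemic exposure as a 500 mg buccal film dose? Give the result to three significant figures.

Systemic exposure from an extravascular dose = F × D_ev, so the equivalent IV dose is F × D_ev.
D_iv = F × D_ev = 0.12 × 500 = 60 mg

D_iv = 60.0 mg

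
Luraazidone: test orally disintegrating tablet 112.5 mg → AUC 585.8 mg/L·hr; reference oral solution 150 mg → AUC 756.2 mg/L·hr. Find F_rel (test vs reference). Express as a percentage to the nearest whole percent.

F_rel = (AUC_test/D_test) / (AUC_ref/D_ref)
      = (585.8/112.5) / (756.2/150)
      = 5.20711 / 5.04133 = 1.0329 = 103.29%

F_rel = 103%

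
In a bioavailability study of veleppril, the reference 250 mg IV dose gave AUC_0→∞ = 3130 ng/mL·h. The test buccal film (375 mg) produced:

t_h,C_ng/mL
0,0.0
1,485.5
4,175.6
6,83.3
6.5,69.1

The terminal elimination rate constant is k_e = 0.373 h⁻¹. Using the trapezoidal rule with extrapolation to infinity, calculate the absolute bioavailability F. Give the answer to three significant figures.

F = 0.366

Trapezoidal AUC_0→6.5 (buccal film):
  [0→1]: (0.0+485.5)/2 × 1 = 242.75
  [1→4]: (485.5+175.6)/2 × 3 = 991.65
  [4→6]: (175.6+83.3)/2 × 2 = 258.9
  [6→6.5]: (83.3+69.1)/2 × 0.5 = 38.1
  Sum = 1531.4 ng/mL·h
Tail: C_last/k_e = 69.1/0.373 = 185.255
AUC_0→∞ (buccal film) = 1531.4 + 185.255 = 1716.655 ng/mL·h
F = (AUC_ev/D_ev)/(AUC_iv/D_iv) = (1716.655/375)/(3130/250) = 4.57775/12.52 = 0.3656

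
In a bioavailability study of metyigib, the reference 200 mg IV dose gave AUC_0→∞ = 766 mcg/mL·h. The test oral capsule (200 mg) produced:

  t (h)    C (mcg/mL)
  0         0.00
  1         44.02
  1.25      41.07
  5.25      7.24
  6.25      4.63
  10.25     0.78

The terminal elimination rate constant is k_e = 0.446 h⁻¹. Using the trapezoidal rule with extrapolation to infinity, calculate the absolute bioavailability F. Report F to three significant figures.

Trapezoidal AUC_0→10.25 (oral capsule):
  [0→1]: (0.00+44.02)/2 × 1 = 22.01
  [1→1.25]: (44.02+41.07)/2 × 0.25 = 10.63625
  [1.25→5.25]: (41.07+7.24)/2 × 4 = 96.62
  [5.25→6.25]: (7.24+4.63)/2 × 1 = 5.935
  [6.25→10.25]: (4.63+0.78)/2 × 4 = 10.82
  Sum = 146.02125 mcg/mL·h
Tail: C_last/k_e = 0.78/0.446 = 1.749
AUC_0→∞ (oral capsule) = 146.02125 + 1.749 = 147.77025 mcg/mL·h
F = (AUC_ev/D_ev)/(AUC_iv/D_iv) = (147.77025/200)/(766/200) = 0.73885125/3.83 = 0.1929

F = 0.193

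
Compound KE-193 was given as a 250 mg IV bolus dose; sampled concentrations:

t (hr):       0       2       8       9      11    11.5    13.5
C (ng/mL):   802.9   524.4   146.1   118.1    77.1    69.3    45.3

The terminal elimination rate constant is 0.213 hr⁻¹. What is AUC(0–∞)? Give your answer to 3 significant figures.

AUC = 4030 ng/mL·hr

Trapezoidal AUC_0→13.5:
  [0→2]: (802.9+524.4)/2 × 2 = 1327.3
  [2→8]: (524.4+146.1)/2 × 6 = 2011.5
  [8→9]: (146.1+118.1)/2 × 1 = 132.1
  [9→11]: (118.1+77.1)/2 × 2 = 195.2
  [11→11.5]: (77.1+69.3)/2 × 0.5 = 36.6
  [11.5→13.5]: (69.3+45.3)/2 × 2 = 114.6
  Sum = 3817.3 ng/mL·hr
Extrapolated tail: C_last / k_e = 45.3 / 0.213 = 212.676
AUC_0→∞ = 3817.3 + 212.676 = 4029.976 ng/mL·hr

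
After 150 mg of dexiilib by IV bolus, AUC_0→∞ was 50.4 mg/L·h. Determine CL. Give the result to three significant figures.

CL = Dose_iv / AUC_0→∞
   = 150 / 50.4 = 2.97619 L/h

CL = 2.98 L/h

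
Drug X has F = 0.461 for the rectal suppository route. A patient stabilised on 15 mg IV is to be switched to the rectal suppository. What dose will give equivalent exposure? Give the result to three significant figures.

For equal systemic exposure: F × D_ev = D_iv
D_ev = D_iv / F = 15 / 0.461 = 32.538 mg

D_rectal = 32.5 mg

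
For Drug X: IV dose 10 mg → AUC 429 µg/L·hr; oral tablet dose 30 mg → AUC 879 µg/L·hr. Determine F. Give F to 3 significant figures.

F = (AUC_ev / D_ev) / (AUC_iv / D_iv)
  = (879/30) / (429/10)
  = 29.3 / 42.9 = 0.6830

F = 0.683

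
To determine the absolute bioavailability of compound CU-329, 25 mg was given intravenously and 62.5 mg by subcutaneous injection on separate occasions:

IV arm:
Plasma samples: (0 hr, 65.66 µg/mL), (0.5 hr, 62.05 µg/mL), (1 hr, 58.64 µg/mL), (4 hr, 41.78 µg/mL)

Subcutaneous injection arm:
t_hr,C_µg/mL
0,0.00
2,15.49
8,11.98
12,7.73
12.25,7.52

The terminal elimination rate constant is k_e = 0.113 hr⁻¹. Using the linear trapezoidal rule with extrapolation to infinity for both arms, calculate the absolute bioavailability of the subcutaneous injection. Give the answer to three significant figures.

F = 0.141

Trapezoidal AUC_0→4 (IV):
  [0→0.5]: (65.66+62.05)/2 × 0.5 = 31.9275
  [0.5→1]: (62.05+58.64)/2 × 0.5 = 30.1725
  [1→4]: (58.64+41.78)/2 × 3 = 150.63
  Sum = 212.73 µg/mL·hr
IV tail: 41.78/0.113 = 369.735; AUC_iv,0→∞ = 212.73 + 369.735 = 582.465 µg/mL·hr
Trapezoidal AUC_0→12.25 (subcutaneous injection):
  [0→2]: (0.00+15.49)/2 × 2 = 15.49
  [2→8]: (15.49+11.98)/2 × 6 = 82.41
  [8→12]: (11.98+7.73)/2 × 4 = 39.42
  [12→12.25]: (7.73+7.52)/2 × 0.25 = 1.90625
  Sum = 139.22625 µg/mL·hr
subcutaneous injection tail: 7.52/0.113 = 66.549; AUC_ev,0→∞ = 139.22625 + 66.549 = 205.77525 µg/mL·hr
F = (AUC_ev/D_ev)/(AUC_iv/D_iv) = (205.77525/62.5)/(582.465/25) = 3.292404/23.2986 = 0.1413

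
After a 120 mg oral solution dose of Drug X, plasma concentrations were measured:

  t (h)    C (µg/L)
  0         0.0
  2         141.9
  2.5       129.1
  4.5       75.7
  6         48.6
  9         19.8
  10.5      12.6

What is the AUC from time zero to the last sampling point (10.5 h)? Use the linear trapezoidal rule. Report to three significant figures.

Trapezoidal AUC_0→10.5:
  [0→2]: (0.0+141.9)/2 × 2 = 141.9
  [2→2.5]: (141.9+129.1)/2 × 0.5 = 67.75
  [2.5→4.5]: (129.1+75.7)/2 × 2 = 204.8
  [4.5→6]: (75.7+48.6)/2 × 1.5 = 93.225
  [6→9]: (48.6+19.8)/2 × 3 = 102.6
  [9→10.5]: (19.8+12.6)/2 × 1.5 = 24.3
  Sum = 634.575 µg/L·h

AUC = 635 µg/L·h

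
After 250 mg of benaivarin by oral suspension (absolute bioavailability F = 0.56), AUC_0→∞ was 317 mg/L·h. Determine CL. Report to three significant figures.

CL = 0.442 L/h

CL = F × Dose / AUC_0→∞
   = 0.56 × 250 / 317 = 0.44164 L/h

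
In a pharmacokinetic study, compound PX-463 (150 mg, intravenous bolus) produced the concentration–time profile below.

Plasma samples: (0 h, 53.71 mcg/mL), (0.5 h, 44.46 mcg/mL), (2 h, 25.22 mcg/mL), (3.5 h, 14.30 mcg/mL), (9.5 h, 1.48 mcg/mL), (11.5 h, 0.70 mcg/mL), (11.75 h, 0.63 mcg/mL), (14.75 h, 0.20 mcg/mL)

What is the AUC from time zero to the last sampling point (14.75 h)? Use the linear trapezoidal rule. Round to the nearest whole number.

Trapezoidal AUC_0→14.75:
  [0→0.5]: (53.71+44.46)/2 × 0.5 = 24.5425
  [0.5→2]: (44.46+25.22)/2 × 1.5 = 52.26
  [2→3.5]: (25.22+14.30)/2 × 1.5 = 29.64
  [3.5→9.5]: (14.30+1.48)/2 × 6 = 47.34
  [9.5→11.5]: (1.48+0.70)/2 × 2 = 2.18
  [11.5→11.75]: (0.70+0.63)/2 × 0.25 = 0.16625
  [11.75→14.75]: (0.63+0.20)/2 × 3 = 1.245
  Sum = 157.37375 mcg/mL·h

AUC = 157 mcg/mL·h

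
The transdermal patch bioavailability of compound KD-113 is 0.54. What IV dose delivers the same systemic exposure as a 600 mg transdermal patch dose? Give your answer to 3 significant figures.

Systemic exposure from an extravascular dose = F × D_ev, so the equivalent IV dose is F × D_ev.
D_iv = F × D_ev = 0.54 × 600 = 324 mg

D_iv = 324 mg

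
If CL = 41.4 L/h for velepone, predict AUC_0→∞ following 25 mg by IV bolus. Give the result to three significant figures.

AUC_0→∞ = Dose_iv / CL
        = 25 / 41.4 = 0.603865 mg/L·h

AUC = 0.604 mg/L·h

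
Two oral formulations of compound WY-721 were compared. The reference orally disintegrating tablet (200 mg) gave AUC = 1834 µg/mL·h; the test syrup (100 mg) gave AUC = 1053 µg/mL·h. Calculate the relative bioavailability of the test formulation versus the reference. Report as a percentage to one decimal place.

F_rel = (AUC_test/D_test) / (AUC_ref/D_ref)
      = (1053/100) / (1834/200)
      = 10.53 / 9.17 = 1.1483 = 114.83%

F_rel = 114.8%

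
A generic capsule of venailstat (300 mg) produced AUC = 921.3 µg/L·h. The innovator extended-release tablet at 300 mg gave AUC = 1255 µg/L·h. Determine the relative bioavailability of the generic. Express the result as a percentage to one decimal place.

F_rel = (AUC_test/D_test) / (AUC_ref/D_ref)
      = (921.3/300) / (1255/300)
      = 3.071 / 4.18333 = 0.7341 = 73.41%

F_rel = 73.4%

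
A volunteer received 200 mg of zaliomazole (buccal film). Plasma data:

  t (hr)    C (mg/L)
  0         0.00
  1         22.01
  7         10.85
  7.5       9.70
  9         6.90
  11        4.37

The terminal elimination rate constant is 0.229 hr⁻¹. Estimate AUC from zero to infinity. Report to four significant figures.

Trapezoidal AUC_0→11:
  [0→1]: (0.00+22.01)/2 × 1 = 11.005
  [1→7]: (22.01+10.85)/2 × 6 = 98.58
  [7→7.5]: (10.85+9.70)/2 × 0.5 = 5.1375
  [7.5→9]: (9.70+6.90)/2 × 1.5 = 12.45
  [9→11]: (6.90+4.37)/2 × 2 = 11.27
  Sum = 138.4425 mg/L·hr
Extrapolated tail: C_last / k_e = 4.37 / 0.229 = 19.083
AUC_0→∞ = 138.4425 + 19.083 = 157.5255 mg/L·hr

AUC = 157.5 mg/L·hr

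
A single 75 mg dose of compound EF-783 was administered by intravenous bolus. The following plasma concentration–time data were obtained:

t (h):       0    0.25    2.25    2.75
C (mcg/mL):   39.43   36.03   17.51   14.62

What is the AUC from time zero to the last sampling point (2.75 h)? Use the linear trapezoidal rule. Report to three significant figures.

AUC = 71.0 mcg/mL·h

Trapezoidal AUC_0→2.75:
  [0→0.25]: (39.43+36.03)/2 × 0.25 = 9.4325
  [0.25→2.25]: (36.03+17.51)/2 × 2 = 53.54
  [2.25→2.75]: (17.51+14.62)/2 × 0.5 = 8.0325
  Sum = 71.005 mcg/mL·h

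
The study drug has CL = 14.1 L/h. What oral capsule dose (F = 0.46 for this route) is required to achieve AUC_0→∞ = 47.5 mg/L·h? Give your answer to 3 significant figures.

Dose = 1460 mg

Dose = CL × AUC_0→∞ / F
     = 14.1 × 47.5 / 0.46 = 1455.98 mg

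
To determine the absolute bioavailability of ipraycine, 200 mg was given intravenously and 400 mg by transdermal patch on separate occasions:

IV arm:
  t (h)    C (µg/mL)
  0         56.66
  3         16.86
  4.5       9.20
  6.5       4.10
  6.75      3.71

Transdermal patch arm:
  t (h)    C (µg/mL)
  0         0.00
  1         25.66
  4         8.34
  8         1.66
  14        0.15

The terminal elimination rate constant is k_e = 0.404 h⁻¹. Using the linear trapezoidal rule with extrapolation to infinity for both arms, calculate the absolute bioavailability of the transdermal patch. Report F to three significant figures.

Trapezoidal AUC_0→6.75 (IV):
  [0→3]: (56.66+16.86)/2 × 3 = 110.28
  [3→4.5]: (16.86+9.20)/2 × 1.5 = 19.545
  [4.5→6.5]: (9.20+4.10)/2 × 2 = 13.3
  [6.5→6.75]: (4.10+3.71)/2 × 0.25 = 0.97625
  Sum = 144.10125 µg/mL·h
IV tail: 3.71/0.404 = 9.183; AUC_iv,0→∞ = 144.10125 + 9.183 = 153.28425 µg/mL·h
Trapezoidal AUC_0→14 (transdermal patch):
  [0→1]: (0.00+25.66)/2 × 1 = 12.83
  [1→4]: (25.66+8.34)/2 × 3 = 51.0
  [4→8]: (8.34+1.66)/2 × 4 = 20.0
  [8→14]: (1.66+0.15)/2 × 6 = 5.43
  Sum = 89.26 µg/mL·h
transdermal patch tail: 0.15/0.404 = 0.371; AUC_ev,0→∞ = 89.26 + 0.371 = 89.631 µg/mL·h
F = (AUC_ev/D_ev)/(AUC_iv/D_iv) = (89.631/400)/(153.28425/200) = 0.2240775/0.76642125 = 0.2924

F = 0.292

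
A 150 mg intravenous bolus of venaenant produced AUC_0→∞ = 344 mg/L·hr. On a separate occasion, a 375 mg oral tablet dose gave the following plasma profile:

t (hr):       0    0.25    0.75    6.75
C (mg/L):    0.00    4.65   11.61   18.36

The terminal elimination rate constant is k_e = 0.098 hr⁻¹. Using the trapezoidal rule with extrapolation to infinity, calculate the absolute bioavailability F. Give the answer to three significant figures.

Trapezoidal AUC_0→6.75 (oral tablet):
  [0→0.25]: (0.00+4.65)/2 × 0.25 = 0.58125
  [0.25→0.75]: (4.65+11.61)/2 × 0.5 = 4.065
  [0.75→6.75]: (11.61+18.36)/2 × 6 = 89.91
  Sum = 94.55625 mg/L·hr
Tail: C_last/k_e = 18.36/0.098 = 187.347
AUC_0→∞ (oral tablet) = 94.55625 + 187.347 = 281.90325 mg/L·hr
F = (AUC_ev/D_ev)/(AUC_iv/D_iv) = (281.90325/375)/(344/150) = 0.751742/2.29333 = 0.3278

F = 0.328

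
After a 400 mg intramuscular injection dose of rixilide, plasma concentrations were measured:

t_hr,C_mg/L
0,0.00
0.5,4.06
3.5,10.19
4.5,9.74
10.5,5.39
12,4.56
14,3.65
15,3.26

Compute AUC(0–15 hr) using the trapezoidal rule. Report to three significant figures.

AUC = 96.9 mg/L·hr

Trapezoidal AUC_0→15:
  [0→0.5]: (0.00+4.06)/2 × 0.5 = 1.015
  [0.5→3.5]: (4.06+10.19)/2 × 3 = 21.375
  [3.5→4.5]: (10.19+9.74)/2 × 1 = 9.965
  [4.5→10.5]: (9.74+5.39)/2 × 6 = 45.39
  [10.5→12]: (5.39+4.56)/2 × 1.5 = 7.4625
  [12→14]: (4.56+3.65)/2 × 2 = 8.21
  [14→15]: (3.65+3.26)/2 × 1 = 3.455
  Sum = 96.8725 mg/L·hr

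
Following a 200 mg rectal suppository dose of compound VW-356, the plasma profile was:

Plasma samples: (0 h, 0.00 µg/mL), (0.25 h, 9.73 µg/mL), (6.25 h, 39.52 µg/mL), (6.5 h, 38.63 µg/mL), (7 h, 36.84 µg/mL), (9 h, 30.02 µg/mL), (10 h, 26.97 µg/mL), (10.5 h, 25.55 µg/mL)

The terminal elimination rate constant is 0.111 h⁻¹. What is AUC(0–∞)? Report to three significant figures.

Trapezoidal AUC_0→10.5:
  [0→0.25]: (0.00+9.73)/2 × 0.25 = 1.21625
  [0.25→6.25]: (9.73+39.52)/2 × 6 = 147.75
  [6.25→6.5]: (39.52+38.63)/2 × 0.25 = 9.76875
  [6.5→7]: (38.63+36.84)/2 × 0.5 = 18.8675
  [7→9]: (36.84+30.02)/2 × 2 = 66.86
  [9→10]: (30.02+26.97)/2 × 1 = 28.495
  [10→10.5]: (26.97+25.55)/2 × 0.5 = 13.13
  Sum = 286.0875 µg/mL·h
Extrapolated tail: C_last / k_e = 25.55 / 0.111 = 230.180
AUC_0→∞ = 286.0875 + 230.180 = 516.2675 µg/mL·h

AUC = 516 µg/mL·h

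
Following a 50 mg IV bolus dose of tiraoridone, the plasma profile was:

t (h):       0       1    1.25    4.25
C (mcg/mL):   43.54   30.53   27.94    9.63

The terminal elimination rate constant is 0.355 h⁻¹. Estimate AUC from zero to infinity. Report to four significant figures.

AUC = 127.8 mcg/mL·h

Trapezoidal AUC_0→4.25:
  [0→1]: (43.54+30.53)/2 × 1 = 37.035
  [1→1.25]: (30.53+27.94)/2 × 0.25 = 7.30875
  [1.25→4.25]: (27.94+9.63)/2 × 3 = 56.355
  Sum = 100.69875 mcg/mL·h
Extrapolated tail: C_last / k_e = 9.63 / 0.355 = 27.127
AUC_0→∞ = 100.69875 + 27.127 = 127.82575 mcg/mL·h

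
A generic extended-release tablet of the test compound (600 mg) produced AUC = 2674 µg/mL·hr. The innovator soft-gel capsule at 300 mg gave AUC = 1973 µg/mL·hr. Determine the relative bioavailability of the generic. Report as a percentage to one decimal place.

F_rel = 67.8%

F_rel = (AUC_test/D_test) / (AUC_ref/D_ref)
      = (2674/600) / (1973/300)
      = 4.45667 / 6.57667 = 0.6776 = 67.76%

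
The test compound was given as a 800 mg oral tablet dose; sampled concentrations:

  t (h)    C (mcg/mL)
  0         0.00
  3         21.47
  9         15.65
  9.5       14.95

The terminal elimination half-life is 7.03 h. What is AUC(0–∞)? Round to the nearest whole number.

AUC = 303 mcg/mL·h

Trapezoidal AUC_0→9.5:
  [0→3]: (0.00+21.47)/2 × 3 = 32.205
  [3→9]: (21.47+15.65)/2 × 6 = 111.36
  [9→9.5]: (15.65+14.95)/2 × 0.5 = 7.65
  Sum = 151.215 mcg/mL·h
k_e = ln2 / t½ = 0.693147 / 7.03 = 0.0986 h^-1
Extrapolated tail: C_last / k_e = 14.95 / 0.0986 = 151.623
AUC_0→∞ = 151.215 + 151.623 = 302.838 mcg/mL·h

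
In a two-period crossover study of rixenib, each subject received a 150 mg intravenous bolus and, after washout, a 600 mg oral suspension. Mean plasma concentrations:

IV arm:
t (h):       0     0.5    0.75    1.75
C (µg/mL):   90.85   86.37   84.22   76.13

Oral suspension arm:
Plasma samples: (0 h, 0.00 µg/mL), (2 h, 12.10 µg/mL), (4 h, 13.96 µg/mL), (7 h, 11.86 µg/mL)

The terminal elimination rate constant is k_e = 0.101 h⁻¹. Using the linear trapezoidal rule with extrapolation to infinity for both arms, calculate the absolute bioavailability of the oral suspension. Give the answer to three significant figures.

F = 0.0540

Trapezoidal AUC_0→1.75 (IV):
  [0→0.5]: (90.85+86.37)/2 × 0.5 = 44.305
  [0.5→0.75]: (86.37+84.22)/2 × 0.25 = 21.32375
  [0.75→1.75]: (84.22+76.13)/2 × 1 = 80.175
  Sum = 145.80375 µg/mL·h
IV tail: 76.13/0.101 = 753.762; AUC_iv,0→∞ = 145.80375 + 753.762 = 899.56575 µg/mL·h
Trapezoidal AUC_0→7 (oral suspension):
  [0→2]: (0.00+12.10)/2 × 2 = 12.1
  [2→4]: (12.10+13.96)/2 × 2 = 26.06
  [4→7]: (13.96+11.86)/2 × 3 = 38.73
  Sum = 76.89 µg/mL·h
oral suspension tail: 11.86/0.101 = 117.426; AUC_ev,0→∞ = 76.89 + 117.426 = 194.316 µg/mL·h
F = (AUC_ev/D_ev)/(AUC_iv/D_iv) = (194.316/600)/(899.56575/150) = 0.32386/5.997105 = 0.0540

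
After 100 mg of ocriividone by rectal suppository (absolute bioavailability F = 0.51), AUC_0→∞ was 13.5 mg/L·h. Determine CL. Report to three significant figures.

CL = F × Dose / AUC_0→∞
   = 0.51 × 100 / 13.5 = 3.77778 L/h

CL = 3.78 L/h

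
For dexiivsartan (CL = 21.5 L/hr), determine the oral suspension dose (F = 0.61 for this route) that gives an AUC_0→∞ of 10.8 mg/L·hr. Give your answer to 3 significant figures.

Dose = 381 mg

Dose = CL × AUC_0→∞ / F
     = 21.5 × 10.8 / 0.61 = 380.656 mg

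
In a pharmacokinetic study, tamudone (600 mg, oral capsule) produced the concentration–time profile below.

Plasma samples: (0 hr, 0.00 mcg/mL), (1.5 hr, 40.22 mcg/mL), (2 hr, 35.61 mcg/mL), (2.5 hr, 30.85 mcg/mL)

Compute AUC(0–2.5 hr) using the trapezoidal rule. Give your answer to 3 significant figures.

Trapezoidal AUC_0→2.5:
  [0→1.5]: (0.00+40.22)/2 × 1.5 = 30.165
  [1.5→2]: (40.22+35.61)/2 × 0.5 = 18.9575
  [2→2.5]: (35.61+30.85)/2 × 0.5 = 16.615
  Sum = 65.7375 mcg/mL·hr

AUC = 65.7 mcg/mL·hr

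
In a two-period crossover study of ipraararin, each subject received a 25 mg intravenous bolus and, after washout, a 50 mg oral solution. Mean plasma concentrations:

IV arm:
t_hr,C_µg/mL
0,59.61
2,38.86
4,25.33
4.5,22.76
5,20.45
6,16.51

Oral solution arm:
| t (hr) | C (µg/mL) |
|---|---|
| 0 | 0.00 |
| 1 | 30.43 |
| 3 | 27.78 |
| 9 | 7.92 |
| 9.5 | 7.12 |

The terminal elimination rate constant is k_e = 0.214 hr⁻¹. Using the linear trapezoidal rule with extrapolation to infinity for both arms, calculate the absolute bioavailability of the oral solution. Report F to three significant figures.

F = 0.387

Trapezoidal AUC_0→6 (IV):
  [0→2]: (59.61+38.86)/2 × 2 = 98.47
  [2→4]: (38.86+25.33)/2 × 2 = 64.19
  [4→4.5]: (25.33+22.76)/2 × 0.5 = 12.0225
  [4.5→5]: (22.76+20.45)/2 × 0.5 = 10.8025
  [5→6]: (20.45+16.51)/2 × 1 = 18.48
  Sum = 203.965 µg/mL·hr
IV tail: 16.51/0.214 = 77.150; AUC_iv,0→∞ = 203.965 + 77.150 = 281.115 µg/mL·hr
Trapezoidal AUC_0→9.5 (oral solution):
  [0→1]: (0.00+30.43)/2 × 1 = 15.215
  [1→3]: (30.43+27.78)/2 × 2 = 58.21
  [3→9]: (27.78+7.92)/2 × 6 = 107.1
  [9→9.5]: (7.92+7.12)/2 × 0.5 = 3.76
  Sum = 184.285 µg/mL·hr
oral solution tail: 7.12/0.214 = 33.271; AUC_ev,0→∞ = 184.285 + 33.271 = 217.556 µg/mL·hr
F = (AUC_ev/D_ev)/(AUC_iv/D_iv) = (217.556/50)/(281.115/25) = 4.35112/11.2446 = 0.3870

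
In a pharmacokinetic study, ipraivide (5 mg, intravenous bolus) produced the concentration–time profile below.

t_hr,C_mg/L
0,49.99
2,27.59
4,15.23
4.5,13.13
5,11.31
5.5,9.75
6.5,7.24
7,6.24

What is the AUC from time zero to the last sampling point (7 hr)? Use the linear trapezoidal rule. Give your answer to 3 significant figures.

AUC = 151 mg/L·hr

Trapezoidal AUC_0→7:
  [0→2]: (49.99+27.59)/2 × 2 = 77.58
  [2→4]: (27.59+15.23)/2 × 2 = 42.82
  [4→4.5]: (15.23+13.13)/2 × 0.5 = 7.09
  [4.5→5]: (13.13+11.31)/2 × 0.5 = 6.11
  [5→5.5]: (11.31+9.75)/2 × 0.5 = 5.265
  [5.5→6.5]: (9.75+7.24)/2 × 1 = 8.495
  [6.5→7]: (7.24+6.24)/2 × 0.5 = 3.37
  Sum = 150.73 mg/L·hr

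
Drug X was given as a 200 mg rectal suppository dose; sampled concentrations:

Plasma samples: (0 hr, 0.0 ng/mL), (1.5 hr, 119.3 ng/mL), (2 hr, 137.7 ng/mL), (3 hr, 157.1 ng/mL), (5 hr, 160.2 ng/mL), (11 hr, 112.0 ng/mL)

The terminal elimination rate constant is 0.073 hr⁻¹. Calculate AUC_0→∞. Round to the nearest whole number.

AUC = 2969 ng/mL·hr

Trapezoidal AUC_0→11:
  [0→1.5]: (0.0+119.3)/2 × 1.5 = 89.475
  [1.5→2]: (119.3+137.7)/2 × 0.5 = 64.25
  [2→3]: (137.7+157.1)/2 × 1 = 147.4
  [3→5]: (157.1+160.2)/2 × 2 = 317.3
  [5→11]: (160.2+112.0)/2 × 6 = 816.6
  Sum = 1435.025 ng/mL·hr
Extrapolated tail: C_last / k_e = 112.0 / 0.073 = 1534.247
AUC_0→∞ = 1435.025 + 1534.247 = 2969.272 ng/mL·hr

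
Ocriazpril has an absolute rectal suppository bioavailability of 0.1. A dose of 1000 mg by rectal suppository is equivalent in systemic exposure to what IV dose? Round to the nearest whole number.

Systemic exposure from an extravascular dose = F × D_ev, so the equivalent IV dose is F × D_ev.
D_iv = F × D_ev = 0.1 × 1000 = 100 mg

D_iv = 100 mg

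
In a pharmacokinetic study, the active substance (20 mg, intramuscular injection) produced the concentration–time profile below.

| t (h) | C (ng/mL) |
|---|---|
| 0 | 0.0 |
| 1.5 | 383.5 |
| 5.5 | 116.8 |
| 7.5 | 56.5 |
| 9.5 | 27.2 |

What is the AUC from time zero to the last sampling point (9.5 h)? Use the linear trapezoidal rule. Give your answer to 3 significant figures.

Trapezoidal AUC_0→9.5:
  [0→1.5]: (0.0+383.5)/2 × 1.5 = 287.625
  [1.5→5.5]: (383.5+116.8)/2 × 4 = 1000.6
  [5.5→7.5]: (116.8+56.5)/2 × 2 = 173.3
  [7.5→9.5]: (56.5+27.2)/2 × 2 = 83.7
  Sum = 1545.225 ng/mL·h

AUC = 1550 ng/mL·h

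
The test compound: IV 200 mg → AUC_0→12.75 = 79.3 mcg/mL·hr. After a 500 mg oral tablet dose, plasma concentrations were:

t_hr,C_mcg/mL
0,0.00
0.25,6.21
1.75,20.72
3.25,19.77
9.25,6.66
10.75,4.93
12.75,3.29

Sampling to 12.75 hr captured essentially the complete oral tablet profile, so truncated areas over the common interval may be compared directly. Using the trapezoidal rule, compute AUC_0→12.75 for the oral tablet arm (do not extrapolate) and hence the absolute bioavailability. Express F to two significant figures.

Trapezoidal AUC_0→12.75 (oral tablet):
  [0→0.25]: (0.00+6.21)/2 × 0.25 = 0.77625
  [0.25→1.75]: (6.21+20.72)/2 × 1.5 = 20.1975
  [1.75→3.25]: (20.72+19.77)/2 × 1.5 = 30.3675
  [3.25→9.25]: (19.77+6.66)/2 × 6 = 79.29
  [9.25→10.75]: (6.66+4.93)/2 × 1.5 = 8.6925
  [10.75→12.75]: (4.93+3.29)/2 × 2 = 8.22
  Sum = 147.54375 mcg/mL·hr
F = (AUC_ev/D_ev)/(AUC_iv/D_iv) = (147.54375/500)/(79.3/200) = 0.2950875/0.3965 = 0.7442

F = 0.74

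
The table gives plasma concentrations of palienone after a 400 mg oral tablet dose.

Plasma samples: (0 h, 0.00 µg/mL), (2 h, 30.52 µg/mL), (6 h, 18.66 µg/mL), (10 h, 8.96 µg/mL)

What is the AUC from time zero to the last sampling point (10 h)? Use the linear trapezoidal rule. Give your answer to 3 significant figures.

AUC = 184 µg/mL·h

Trapezoidal AUC_0→10:
  [0→2]: (0.00+30.52)/2 × 2 = 30.52
  [2→6]: (30.52+18.66)/2 × 4 = 98.36
  [6→10]: (18.66+8.96)/2 × 4 = 55.24
  Sum = 184.12 µg/mL·h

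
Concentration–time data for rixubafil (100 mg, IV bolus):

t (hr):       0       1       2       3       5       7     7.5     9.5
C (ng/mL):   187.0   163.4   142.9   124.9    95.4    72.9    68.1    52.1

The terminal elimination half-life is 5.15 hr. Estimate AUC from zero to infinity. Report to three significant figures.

AUC = 1390 ng/mL·hr

Trapezoidal AUC_0→9.5:
  [0→1]: (187.0+163.4)/2 × 1 = 175.2
  [1→2]: (163.4+142.9)/2 × 1 = 153.15
  [2→3]: (142.9+124.9)/2 × 1 = 133.9
  [3→5]: (124.9+95.4)/2 × 2 = 220.3
  [5→7]: (95.4+72.9)/2 × 2 = 168.3
  [7→7.5]: (72.9+68.1)/2 × 0.5 = 35.25
  [7.5→9.5]: (68.1+52.1)/2 × 2 = 120.2
  Sum = 1006.3 ng/mL·hr
k_e = ln2 / t½ = 0.693147 / 5.15 = 0.1346 hr^-1
Extrapolated tail: C_last / k_e = 52.1 / 0.1346 = 387.073
AUC_0→∞ = 1006.3 + 387.073 = 1393.373 ng/mL·hr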